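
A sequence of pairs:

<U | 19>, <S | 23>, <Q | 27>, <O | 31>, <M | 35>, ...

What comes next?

Letter: letters move back 2 places in the alphabet; U, S, Q, O, M → K.
Second slot: +4 each step, so 19, 23, 27, 31, 35 → 39.
Combining the parts gives <K | 39>.

<K | 39>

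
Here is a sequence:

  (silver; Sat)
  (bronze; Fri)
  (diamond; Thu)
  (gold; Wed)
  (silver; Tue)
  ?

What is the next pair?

For the rank, repeats silver → bronze → diamond → gold: silver, bronze, diamond, gold, silver → bronze.
Day: runs backward through the weekdays Mon→Sun, so Sat, Fri, Thu, Wed, Tue → Mon.
Putting it together: (bronze; Mon).

(bronze; Mon)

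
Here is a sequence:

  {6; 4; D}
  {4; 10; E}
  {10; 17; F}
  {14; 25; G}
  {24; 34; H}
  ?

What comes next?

First value: 6, 4, 10, 14, 24 → 38 (each term is the sum of the two before it).
Second value: 4, 10, 17, 25, 34 → 44 (differences are 6, 7, 8, … (increasing by 1 each time)).
Letter goes D, E, F, G, H → I (letters move forward 1 place in the alphabet).
So the next element is {38; 44; I}.

{38; 44; I}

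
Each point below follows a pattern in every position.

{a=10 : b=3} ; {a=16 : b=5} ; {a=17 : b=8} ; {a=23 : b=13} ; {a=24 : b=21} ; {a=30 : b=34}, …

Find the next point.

{a=31 : b=55}

A: alternating steps +6, +1, +6, +1, …; 10, 16, 17, 23, 24, 30 → 31.
B: each term is the sum of the two before it; 3, 5, 8, 13, 21, 34 → 55.
So the next point is {a=31 : b=55}.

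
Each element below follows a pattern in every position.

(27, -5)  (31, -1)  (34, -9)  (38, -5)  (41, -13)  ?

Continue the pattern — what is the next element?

(45, -9)

For the first component, alternating steps +4, +3, +4, +3, …: 27, 31, 34, 38, 41 → 45.
For the second component, alternating steps +4, −8, +4, −8, …: -5, -1, -9, -5, -13 → -9.
Putting it together: (45, -9).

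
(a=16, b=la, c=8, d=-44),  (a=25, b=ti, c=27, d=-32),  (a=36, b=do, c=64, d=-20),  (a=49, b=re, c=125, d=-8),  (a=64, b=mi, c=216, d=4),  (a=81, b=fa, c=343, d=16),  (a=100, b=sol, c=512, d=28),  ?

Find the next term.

A: perfect squares: 4², 5², 6², …, so 16, 25, 36, 49, 64, 81, 100 → 121.
B: runs through the solfège scale do→ti; la, ti, do, re, mi, fa, sol → la.
C: perfect cubes: 2³, 3³, 4³, …; 8, 27, 64, 125, 216, 343, 512 → 729.
For the d, +12 each step: -44, -32, -20, -8, 4, 16, 28 → 40.
Combining the parts gives (a=121, b=la, c=729, d=40).

(a=121, b=la, c=729, d=40)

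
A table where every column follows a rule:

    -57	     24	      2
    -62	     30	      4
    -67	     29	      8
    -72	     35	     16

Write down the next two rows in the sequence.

First component — −5 each step: -57, -62, -67, -72 → -77 → -82.
For the second component, alternating steps +6, −1, +6, −1, …: 24, 30, 29, 35 → 34 → 40.
Third component — ×2 each step: 2, 4, 8, 16 → 32 → 64.
Putting the parts together: -77  34  32 and then -82  40  64.

-77  34  32; -82  40  64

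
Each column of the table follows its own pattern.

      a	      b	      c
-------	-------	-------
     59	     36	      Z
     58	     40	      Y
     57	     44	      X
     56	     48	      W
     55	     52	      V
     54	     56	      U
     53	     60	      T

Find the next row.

52  64  S

Column a: −1 each step; 59, 58, 57, 56, 55, 54, 53 → 52.
Column b goes 36, 40, 44, 48, 52, 56, 60 → 64 (+4 each step).
Column c: letters move back 1 place in the alphabet, so Z, Y, X, W, V, U, T → S.
Combining the parts gives 52  64  S.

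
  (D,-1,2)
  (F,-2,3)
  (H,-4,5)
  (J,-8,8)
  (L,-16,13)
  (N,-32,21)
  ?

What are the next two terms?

(P,-64,34), (R,-128,55)

Letter: letters move forward 2 places in the alphabet, so D, F, H, J, L, N → P → R.
Second coordinate — ×2 each step: -1, -2, -4, -8, -16, -32 → -64 → -128.
Third coordinate: each term is the sum of the two before it, so 2, 3, 5, 8, 13, 21 → 34 → 55.
Putting the parts together: (P,-64,34) and then (R,-128,55).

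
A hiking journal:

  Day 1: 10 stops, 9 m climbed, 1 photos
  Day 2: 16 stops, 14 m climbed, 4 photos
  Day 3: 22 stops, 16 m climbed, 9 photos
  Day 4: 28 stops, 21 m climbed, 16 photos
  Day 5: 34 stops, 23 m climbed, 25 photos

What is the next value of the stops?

For the stops, +6 each step: 10, 16, 22, 28, 34 → 40.
For the m climbed, alternating steps +5, +2, +5, +2, …: 9, 14, 16, 21, 23 → 28.
For the photos, perfect squares: 1², 2², 3², …: 1, 4, 9, 16, 25 → 36.

40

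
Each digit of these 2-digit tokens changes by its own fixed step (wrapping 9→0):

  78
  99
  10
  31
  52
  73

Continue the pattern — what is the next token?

94

First digit — +2 each step, mod 10: 7, 9, 1, 3, 5, 7 → 9.
Second digit — +1 each step, mod 10: 8, 9, 0, 1, 2, 3 → 4.
So the next token is 94.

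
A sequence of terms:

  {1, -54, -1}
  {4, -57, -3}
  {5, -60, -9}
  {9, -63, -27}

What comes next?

{14, -66, -81}

First coordinate goes 1, 4, 5, 9 → 14 (each term is the sum of the two before it).
Second coordinate goes -54, -57, -60, -63 → -66 (−3 each step).
Third coordinate goes -1, -3, -9, -27 → -81 (×3 each step).
Combining the parts gives {14, -66, -81}.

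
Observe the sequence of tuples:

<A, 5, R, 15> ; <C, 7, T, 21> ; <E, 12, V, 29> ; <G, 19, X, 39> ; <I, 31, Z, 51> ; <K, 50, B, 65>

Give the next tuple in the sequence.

First letter: letters move forward 2 places in the alphabet; A, C, E, G, I, K → M.
Second component goes 5, 7, 12, 19, 31, 50 → 81 (each term is the sum of the two before it).
Second letter — letters move forward 2 places in the alphabet, wrapping Z→A: R, T, V, X, Z, B → D.
Fourth component: differences are 6, 8, 10, … (increasing by 2 each time), so 15, 21, 29, 39, 51, 65 → 81.
So the next tuple is <M, 81, D, 81>.

<M, 81, D, 81>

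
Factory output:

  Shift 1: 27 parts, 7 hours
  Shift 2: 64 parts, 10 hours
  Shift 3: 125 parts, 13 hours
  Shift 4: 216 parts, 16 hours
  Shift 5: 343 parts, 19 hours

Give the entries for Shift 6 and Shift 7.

512 parts, 22 hours; 729 parts, 25 hours

Parts: 27, 64, 125, 216, 343 → 512 → 729 (perfect cubes: 3³, 4³, 5³, …).
Hours goes 7, 10, 13, 16, 19 → 22 → 25 (+3 each step).
So the next two records are 512 parts, 22 hours and 729 parts, 25 hours.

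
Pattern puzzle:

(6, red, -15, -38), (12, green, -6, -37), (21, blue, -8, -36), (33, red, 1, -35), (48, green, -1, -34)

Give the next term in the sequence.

First coordinate goes 6, 12, 21, 33, 48 → 66 (differences are 6, 9, 12, … (increasing by 3 each time)).
For the colour, repeats red → green → blue: red, green, blue, red, green → blue.
For the third coordinate, alternating steps +9, −2, +9, −2, …: -15, -6, -8, 1, -1 → 8.
Fourth coordinate — +1 each step: -38, -37, -36, -35, -34 → -33.
Combining the parts gives (66, blue, 8, -33).

(66, blue, 8, -33)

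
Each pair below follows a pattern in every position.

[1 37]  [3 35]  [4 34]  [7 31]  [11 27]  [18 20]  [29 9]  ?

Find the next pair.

First part goes 1, 3, 4, 7, 11, 18, 29 → 47 (each term is the sum of the two before it).
Second part: together with the first part always sums to 38, so 37, 35, 34, 31, 27, 20, 9 → -9.
Putting it together: [47 -9].

[47 -9]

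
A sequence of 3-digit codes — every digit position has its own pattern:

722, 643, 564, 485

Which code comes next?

For the first digit, −1 each step, mod 10: 7, 6, 5, 4 → 3.
Second digit: +2 each step, mod 10; 2, 4, 6, 8 → 0.
Third digit: 2, 3, 4, 5 → 6 (+1 each step, mod 10).
Putting it together: 306.

306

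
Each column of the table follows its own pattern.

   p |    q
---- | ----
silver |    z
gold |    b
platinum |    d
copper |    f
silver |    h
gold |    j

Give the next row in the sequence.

platinum  l

Column p: silver, gold, platinum, copper, silver, gold → platinum (repeats silver → gold → platinum → copper).
Column q: letters move forward 2 places in the alphabet, wrapping Z→A; z, b, d, f, h, j → l.
Combining the parts gives platinum  l.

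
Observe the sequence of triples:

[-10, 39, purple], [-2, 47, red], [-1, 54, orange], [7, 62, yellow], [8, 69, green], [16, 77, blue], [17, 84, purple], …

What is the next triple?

First part: alternating steps +8, +1, +8, +1, …, so -10, -2, -1, 7, 8, 16, 17 → 25.
Second part — alternating steps +8, +7, +8, +7, …: 39, 47, 54, 62, 69, 77, 84 → 92.
Colour: repeats purple → red → orange → yellow → green → blue; purple, red, orange, yellow, green, blue, purple → red.
Combining the parts gives [25, 92, red].

[25, 92, red]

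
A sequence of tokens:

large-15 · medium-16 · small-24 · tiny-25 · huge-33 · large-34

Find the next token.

medium-42

For the size, repeats large → medium → small → tiny → huge: large, medium, small, tiny, huge, large → medium.
Second component: alternating steps +1, +8, +1, +8, …, so 15, 16, 24, 25, 33, 34 → 42.
Combining the parts gives medium-42.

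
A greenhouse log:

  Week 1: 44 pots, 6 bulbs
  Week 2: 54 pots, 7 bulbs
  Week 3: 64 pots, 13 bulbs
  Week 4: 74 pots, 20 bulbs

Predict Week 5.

84 pots, 33 bulbs

For the pots, +10 each step: 44, 54, 64, 74 → 84.
For the bulbs, each term is the sum of the two before it: 6, 7, 13, 20 → 33.
Combining the parts gives 84 pots, 33 bulbs.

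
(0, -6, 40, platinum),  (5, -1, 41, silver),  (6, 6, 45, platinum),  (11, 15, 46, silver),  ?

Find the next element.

First part: alternating steps +5, +1, +5, +1, …; 0, 5, 6, 11 → 12.
For the second part, differences are 5, 7, 9, … (increasing by 2 each time): -6, -1, 6, 15 → 26.
Third part: alternating steps +1, +4, +1, +4, …; 40, 41, 45, 46 → 50.
Metal goes platinum, silver, platinum, silver → platinum (alternates platinum ↔ silver).
Combining the parts gives (12, 26, 50, platinum).

(12, 26, 50, platinum)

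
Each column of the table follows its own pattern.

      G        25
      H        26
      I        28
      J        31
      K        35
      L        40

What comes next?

M  46

For the letter, letters move forward 1 place in the alphabet: G, H, I, J, K, L → M.
Second component: differences are 1, 2, 3, … (increasing by 1 each time); 25, 26, 28, 31, 35, 40 → 46.
So the next row is M  46.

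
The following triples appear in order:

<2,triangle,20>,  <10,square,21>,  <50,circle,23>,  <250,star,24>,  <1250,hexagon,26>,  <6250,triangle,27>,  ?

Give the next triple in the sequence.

For the first entry, ×5 each step: 2, 10, 50, 250, 1250, 6250 → 31250.
Shape goes triangle, square, circle, star, hexagon, triangle → square (repeats triangle → square → circle → star → hexagon).
Third entry goes 20, 21, 23, 24, 26, 27 → 29 (alternating steps +1, +2, +1, +2, …).
Combining the parts gives <31250,square,29>.

<31250,square,29>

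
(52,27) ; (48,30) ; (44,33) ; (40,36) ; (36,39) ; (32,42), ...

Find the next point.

First part — −4 each step: 52, 48, 44, 40, 36, 32 → 28.
Second part — +3 each step: 27, 30, 33, 36, 39, 42 → 45.
So the next point is (28,45).

(28,45)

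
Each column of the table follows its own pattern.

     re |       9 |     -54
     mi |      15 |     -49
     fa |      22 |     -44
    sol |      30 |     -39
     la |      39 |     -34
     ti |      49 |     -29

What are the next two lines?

do  60  -24; re  72  -19

For the note, runs through the solfège scale do→ti: re, mi, fa, sol, la, ti → do → re.
For the second component, differences are 6, 7, 8, … (increasing by 1 each time): 9, 15, 22, 30, 39, 49 → 60 → 72.
Third component: -54, -49, -44, -39, -34, -29 → -24 → -19 (+5 each step).
So the next two lines are do  60  -24 and re  72  -19.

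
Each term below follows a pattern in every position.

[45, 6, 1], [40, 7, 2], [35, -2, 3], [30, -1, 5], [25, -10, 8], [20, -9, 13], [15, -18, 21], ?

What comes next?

First entry: 45, 40, 35, 30, 25, 20, 15 → 10 (−5 each step).
For the second entry, alternating steps +1, −9, +1, −9, …: 6, 7, -2, -1, -10, -9, -18 → -17.
Third entry: 1, 2, 3, 5, 8, 13, 21 → 34 (each term is the sum of the two before it).
So the next term is [10, -17, 34].

[10, -17, 34]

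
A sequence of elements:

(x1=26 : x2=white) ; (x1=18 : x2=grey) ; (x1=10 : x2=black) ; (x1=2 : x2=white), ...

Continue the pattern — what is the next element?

X1: −8 each step; 26, 18, 10, 2 → -6.
X2: repeats white → grey → black; white, grey, black, white → grey.
Putting it together: (x1=-6 : x2=grey).

(x1=-6 : x2=grey)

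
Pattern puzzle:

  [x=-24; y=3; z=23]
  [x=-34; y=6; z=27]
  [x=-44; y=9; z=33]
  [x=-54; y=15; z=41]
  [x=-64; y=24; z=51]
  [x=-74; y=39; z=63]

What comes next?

[x=-84; y=63; z=77]

For the x, −10 each step: -24, -34, -44, -54, -64, -74 → -84.
For the y, each term is the sum of the two before it: 3, 6, 9, 15, 24, 39 → 63.
For the z, differences are 4, 6, 8, … (increasing by 2 each time): 23, 27, 33, 41, 51, 63 → 77.
Putting it together: [x=-84; y=63; z=77].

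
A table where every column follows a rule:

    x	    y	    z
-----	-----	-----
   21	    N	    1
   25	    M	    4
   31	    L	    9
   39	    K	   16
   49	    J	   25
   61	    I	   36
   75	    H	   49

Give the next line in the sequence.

91  G  64

Column x: 21, 25, 31, 39, 49, 61, 75 → 91 (differences are 4, 6, 8, … (increasing by 2 each time)).
Column y — letters move back 1 place in the alphabet: N, M, L, K, J, I, H → G.
Column z — perfect squares: 1², 2², 3², …: 1, 4, 9, 16, 25, 36, 49 → 64.
So the next line is 91  G  64.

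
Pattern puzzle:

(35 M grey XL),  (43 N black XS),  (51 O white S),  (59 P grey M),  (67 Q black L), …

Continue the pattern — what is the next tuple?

(75 R white XL)

For the first value, +8 each step: 35, 43, 51, 59, 67 → 75.
Letter: M, N, O, P, Q → R (letters move forward 1 place in the alphabet).
Shade: repeats grey → black → white; grey, black, white, grey, black → white.
Size: runs through clothing sizes XS→XL, so XL, XS, S, M, L → XL.
So the next tuple is (75 R white XL).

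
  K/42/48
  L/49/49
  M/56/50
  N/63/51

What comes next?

Letter: letters move forward 1 place in the alphabet, so K, L, M, N → O.
Second component: 42, 49, 56, 63 → 70 (+7 each step).
For the third component, +1 each step: 48, 49, 50, 51 → 52.
So the next label is O/70/52.

O/70/52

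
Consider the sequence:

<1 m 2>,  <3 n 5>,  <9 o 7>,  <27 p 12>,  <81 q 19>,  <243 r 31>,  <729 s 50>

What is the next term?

First value — ×3 each step: 1, 3, 9, 27, 81, 243, 729 → 2187.
Letter: letters move forward 1 place in the alphabet, so m, n, o, p, q, r, s → t.
Third value goes 2, 5, 7, 12, 19, 31, 50 → 81 (each term is the sum of the two before it).
Putting it together: <2187 t 81>.

<2187 t 81>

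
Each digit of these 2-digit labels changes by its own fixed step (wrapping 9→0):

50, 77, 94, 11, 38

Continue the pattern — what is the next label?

For the first digit, +2 each step, mod 10: 5, 7, 9, 1, 3 → 5.
Second digit: −3 each step, mod 10, so 0, 7, 4, 1, 8 → 5.
Combining the parts gives 55.

55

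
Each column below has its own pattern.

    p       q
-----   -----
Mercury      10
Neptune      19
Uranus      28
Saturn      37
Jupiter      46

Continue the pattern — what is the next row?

Mars  55

Column p — runs backward through the planets Mercury→Neptune: Mercury, Neptune, Uranus, Saturn, Jupiter → Mars.
Column q — +9 each step: 10, 19, 28, 37, 46 → 55.
Combining the parts gives Mars  55.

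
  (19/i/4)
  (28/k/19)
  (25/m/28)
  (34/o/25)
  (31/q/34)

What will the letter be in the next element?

Letter: i, k, m, o, q → s (letters move forward 2 places in the alphabet).

s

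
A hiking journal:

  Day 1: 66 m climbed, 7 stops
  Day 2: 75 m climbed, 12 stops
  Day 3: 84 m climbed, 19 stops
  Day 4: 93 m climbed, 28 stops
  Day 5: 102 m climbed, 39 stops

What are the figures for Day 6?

M climbed goes 66, 75, 84, 93, 102 → 111 (+9 each step).
Stops: 7, 12, 19, 28, 39 → 52 (differences are 5, 7, 9, … (increasing by 2 each time)).
Putting it together: 111 m climbed, 52 stops.

111 m climbed, 52 stops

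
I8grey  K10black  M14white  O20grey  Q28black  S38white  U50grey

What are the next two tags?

Letter: I, K, M, O, Q, S, U → W → Y (letters move forward 2 places in the alphabet).
Second component — differences are 2, 4, 6, … (increasing by 2 each time): 8, 10, 14, 20, 28, 38, 50 → 64 → 80.
For the shade, repeats grey → black → white: grey, black, white, grey, black, white, grey → black → white.
Putting the parts together: W64black and then Y80white.

W64black, Y80white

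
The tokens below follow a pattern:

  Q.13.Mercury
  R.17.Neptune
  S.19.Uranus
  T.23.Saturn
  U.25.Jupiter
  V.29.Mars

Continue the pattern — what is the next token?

Letter goes Q, R, S, T, U, V → W (letters move forward 1 place in the alphabet).
Second component: alternating steps +4, +2, +4, +2, …, so 13, 17, 19, 23, 25, 29 → 31.
Planet: runs backward through the planets Mercury→Neptune, so Mercury, Neptune, Uranus, Saturn, Jupiter, Mars → Earth.
Putting it together: W.31.Earth.

W.31.Earth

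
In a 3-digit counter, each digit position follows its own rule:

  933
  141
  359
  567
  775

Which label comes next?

983

First digit goes 9, 1, 3, 5, 7 → 9 (+2 each step, mod 10).
Second digit: +1 each step, mod 10, so 3, 4, 5, 6, 7 → 8.
Third digit: 3, 1, 9, 7, 5 → 3 (−2 each step, mod 10).
So the next label is 983.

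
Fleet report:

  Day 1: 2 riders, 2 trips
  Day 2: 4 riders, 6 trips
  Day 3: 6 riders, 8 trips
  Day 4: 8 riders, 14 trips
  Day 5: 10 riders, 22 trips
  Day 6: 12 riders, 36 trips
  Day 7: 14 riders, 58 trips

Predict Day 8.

Riders: +2 each step; 2, 4, 6, 8, 10, 12, 14 → 16.
Trips goes 2, 6, 8, 14, 22, 36, 58 → 94 (each term is the sum of the two before it).
Putting it together: 16 riders, 94 trips.

16 riders, 94 trips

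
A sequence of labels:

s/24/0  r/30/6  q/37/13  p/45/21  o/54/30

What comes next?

n/64/40

Letter — letters move back 1 place in the alphabet: s, r, q, p, o → n.
For the second component, differences are 6, 7, 8, … (increasing by 1 each time): 24, 30, 37, 45, 54 → 64.
Third component goes 0, 6, 13, 21, 30 → 40 (differences are 6, 7, 8, … (increasing by 1 each time)).
Putting it together: n/64/40.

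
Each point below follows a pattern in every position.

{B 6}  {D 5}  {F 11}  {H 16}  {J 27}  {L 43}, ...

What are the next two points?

{N 70}, {P 113}

For the letter, letters move forward 2 places in the alphabet: B, D, F, H, J, L → N → P.
For the second component, each term is the sum of the two before it: 6, 5, 11, 16, 27, 43 → 70 → 113.
Putting the parts together: {N 70} and then {P 113}.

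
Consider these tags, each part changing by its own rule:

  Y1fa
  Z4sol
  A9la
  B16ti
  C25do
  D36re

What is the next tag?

For the letter, letters move forward 1 place in the alphabet, wrapping Z→A: Y, Z, A, B, C, D → E.
For the second component, perfect squares: 1², 2², 3², …: 1, 4, 9, 16, 25, 36 → 49.
For the note, runs through the solfège scale do→ti: fa, sol, la, ti, do, re → mi.
Putting it together: E49mi.

E49mi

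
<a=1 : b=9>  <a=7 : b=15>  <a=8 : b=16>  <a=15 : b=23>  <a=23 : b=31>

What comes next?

A goes 1, 7, 8, 15, 23 → 38 (each term is the sum of the two before it).
B goes 9, 15, 16, 23, 31 → 46 (always 8 more than the a).
So the next tuple is <a=38 : b=46>.

<a=38 : b=46>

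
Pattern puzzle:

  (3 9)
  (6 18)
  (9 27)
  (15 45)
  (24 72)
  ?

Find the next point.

(39 117)

First entry: each term is the sum of the two before it; 3, 6, 9, 15, 24 → 39.
Second entry — always 3 × the first entry: 9, 18, 27, 45, 72 → 117.
Combining the parts gives (39 117).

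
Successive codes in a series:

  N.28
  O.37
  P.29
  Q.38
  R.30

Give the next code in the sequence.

S.39

Letter — letters move forward 1 place in the alphabet: N, O, P, Q, R → S.
Second component: alternating steps +9, −8, +9, −8, …, so 28, 37, 29, 38, 30 → 39.
Putting it together: S.39.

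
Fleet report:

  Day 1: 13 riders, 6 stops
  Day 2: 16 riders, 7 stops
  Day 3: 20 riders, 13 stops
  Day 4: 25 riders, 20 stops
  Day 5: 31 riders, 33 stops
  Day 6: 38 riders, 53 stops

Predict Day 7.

Riders — differences are 3, 4, 5, … (increasing by 1 each time): 13, 16, 20, 25, 31, 38 → 46.
Stops — each term is the sum of the two before it: 6, 7, 13, 20, 33, 53 → 86.
Combining the parts gives 46 riders, 86 stops.

46 riders, 86 stops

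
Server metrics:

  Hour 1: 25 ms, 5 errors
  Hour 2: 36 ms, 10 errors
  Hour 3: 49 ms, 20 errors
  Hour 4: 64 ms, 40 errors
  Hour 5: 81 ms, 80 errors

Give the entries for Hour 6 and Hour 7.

For the ms, perfect squares: 5², 6², 7², …: 25, 36, 49, 64, 81 → 100 → 121.
Errors goes 5, 10, 20, 40, 80 → 160 → 320 (×2 each step).
Putting the parts together: 100 ms, 160 errors and then 121 ms, 320 errors.

100 ms, 160 errors; 121 ms, 320 errors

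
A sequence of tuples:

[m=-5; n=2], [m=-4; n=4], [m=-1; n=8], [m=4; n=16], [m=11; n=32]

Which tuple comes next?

M: differences are 1, 3, 5, … (increasing by 2 each time); -5, -4, -1, 4, 11 → 20.
N — ×2 each step: 2, 4, 8, 16, 32 → 64.
So the next tuple is [m=20; n=64].

[m=20; n=64]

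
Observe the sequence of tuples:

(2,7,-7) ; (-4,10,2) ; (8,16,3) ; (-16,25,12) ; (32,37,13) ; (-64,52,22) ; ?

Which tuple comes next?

First slot — ×(-2) each step: 2, -4, 8, -16, 32, -64 → 128.
Second slot: 7, 10, 16, 25, 37, 52 → 70 (differences are 3, 6, 9, … (increasing by 3 each time)).
Third slot — alternating steps +9, +1, +9, +1, …: -7, 2, 3, 12, 13, 22 → 23.
Combining the parts gives (128,70,23).

(128,70,23)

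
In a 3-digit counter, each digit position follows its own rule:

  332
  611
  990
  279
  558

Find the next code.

837

First digit goes 3, 6, 9, 2, 5 → 8 (+3 each step, mod 10).
For the second digit, −2 each step, mod 10: 3, 1, 9, 7, 5 → 3.
Third digit: 2, 1, 0, 9, 8 → 7 (−1 each step, mod 10).
Putting it together: 837.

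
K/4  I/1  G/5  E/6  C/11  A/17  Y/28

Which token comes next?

Letter — letters move back 2 places in the alphabet, wrapping A→Z: K, I, G, E, C, A, Y → W.
Second component: 4, 1, 5, 6, 11, 17, 28 → 45 (each term is the sum of the two before it).
So the next token is W/45.

W/45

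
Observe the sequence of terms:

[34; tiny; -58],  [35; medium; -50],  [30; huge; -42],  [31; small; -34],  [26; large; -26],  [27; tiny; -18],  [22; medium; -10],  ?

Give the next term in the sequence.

First part: alternating steps +1, −5, +1, −5, …, so 34, 35, 30, 31, 26, 27, 22 → 23.
Size: tiny, medium, huge, small, large, tiny, medium → huge (repeats tiny → medium → huge → small → large).
Third part: -58, -50, -42, -34, -26, -18, -10 → -2 (+8 each step).
Combining the parts gives [23; huge; -2].

[23; huge; -2]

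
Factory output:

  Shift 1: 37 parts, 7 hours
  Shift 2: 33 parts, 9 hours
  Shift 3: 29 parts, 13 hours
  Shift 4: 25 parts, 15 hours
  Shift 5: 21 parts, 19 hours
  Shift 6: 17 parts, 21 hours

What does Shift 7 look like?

13 parts, 25 hours

Parts goes 37, 33, 29, 25, 21, 17 → 13 (−4 each step).
Hours: 7, 9, 13, 15, 19, 21 → 25 (alternating steps +2, +4, +2, +4, …).
Putting it together: 13 parts, 25 hours.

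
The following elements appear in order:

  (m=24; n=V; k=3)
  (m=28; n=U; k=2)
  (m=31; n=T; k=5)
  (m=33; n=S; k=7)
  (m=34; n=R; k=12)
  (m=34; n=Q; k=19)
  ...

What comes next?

(m=33; n=P; k=31)

M goes 24, 28, 31, 33, 34, 34 → 33 (differences are 4, 3, 2, … (decreasing by 1 each time)).
For the n, letters move back 1 place in the alphabet: V, U, T, S, R, Q → P.
K: 3, 2, 5, 7, 12, 19 → 31 (each term is the sum of the two before it).
Putting it together: (m=33; n=P; k=31).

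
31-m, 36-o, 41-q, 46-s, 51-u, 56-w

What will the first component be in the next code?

61

First component: +5 each step; 31, 36, 41, 46, 51, 56 → 61.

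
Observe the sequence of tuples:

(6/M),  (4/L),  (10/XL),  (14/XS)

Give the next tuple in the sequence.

For the first coordinate, each term is the sum of the two before it: 6, 4, 10, 14 → 24.
Size — runs through clothing sizes XS→XL: M, L, XL, XS → S.
Putting it together: (24/S).

(24/S)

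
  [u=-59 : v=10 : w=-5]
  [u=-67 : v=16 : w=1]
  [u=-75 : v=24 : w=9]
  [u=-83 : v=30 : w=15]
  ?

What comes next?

U goes -59, -67, -75, -83 → -91 (−8 each step).
For the v, alternating steps +6, +8, +6, +8, …: 10, 16, 24, 30 → 38.
W goes -5, 1, 9, 15 → 23 (alternating steps +6, +8, +6, +8, …).
So the next element is [u=-91 : v=38 : w=23].

[u=-91 : v=38 : w=23]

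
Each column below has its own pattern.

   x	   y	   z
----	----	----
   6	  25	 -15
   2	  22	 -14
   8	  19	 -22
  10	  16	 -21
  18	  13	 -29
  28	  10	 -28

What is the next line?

Column x — each term is the sum of the two before it: 6, 2, 8, 10, 18, 28 → 46.
Column y: −3 each step, so 25, 22, 19, 16, 13, 10 → 7.
Column z: alternating steps +1, −8, +1, −8, …, so -15, -14, -22, -21, -29, -28 → -36.
Combining the parts gives 46  7  -36.

46  7  -36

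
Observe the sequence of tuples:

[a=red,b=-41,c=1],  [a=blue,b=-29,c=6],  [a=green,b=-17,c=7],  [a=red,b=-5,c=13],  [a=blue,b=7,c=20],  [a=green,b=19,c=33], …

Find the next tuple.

For the a, repeats red → blue → green: red, blue, green, red, blue, green → red.
B: -41, -29, -17, -5, 7, 19 → 31 (+12 each step).
C goes 1, 6, 7, 13, 20, 33 → 53 (each term is the sum of the two before it).
Combining the parts gives [a=red,b=31,c=53].

[a=red,b=31,c=53]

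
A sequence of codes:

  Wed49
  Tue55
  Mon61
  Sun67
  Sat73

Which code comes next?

Fri79

For the day, runs backward through the weekdays Mon→Sun: Wed, Tue, Mon, Sun, Sat → Fri.
Second component: 49, 55, 61, 67, 73 → 79 (+6 each step).
Combining the parts gives Fri79.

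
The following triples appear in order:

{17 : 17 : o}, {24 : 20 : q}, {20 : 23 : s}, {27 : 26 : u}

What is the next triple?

For the first part, alternating steps +7, −4, +7, −4, …: 17, 24, 20, 27 → 23.
Second part goes 17, 20, 23, 26 → 29 (+3 each step).
Letter: o, q, s, u → w (letters move forward 2 places in the alphabet).
Combining the parts gives {23 : 29 : w}.

{23 : 29 : w}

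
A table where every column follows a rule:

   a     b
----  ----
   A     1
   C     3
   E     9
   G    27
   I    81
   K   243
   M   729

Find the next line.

O  2187

For the column a, letters move forward 2 places in the alphabet: A, C, E, G, I, K, M → O.
Column b: ×3 each step, so 1, 3, 9, 27, 81, 243, 729 → 2187.
Putting it together: O  2187.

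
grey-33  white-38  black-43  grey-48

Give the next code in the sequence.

white-53

Shade: repeats grey → white → black; grey, white, black, grey → white.
For the second component, +5 each step: 33, 38, 43, 48 → 53.
So the next code is white-53.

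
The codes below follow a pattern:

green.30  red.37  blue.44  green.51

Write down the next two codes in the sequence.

Colour: repeats green → red → blue, so green, red, blue, green → red → blue.
Second component: 30, 37, 44, 51 → 58 → 65 (+7 each step).
Putting the parts together: red.58 and then blue.65.

red.58, blue.65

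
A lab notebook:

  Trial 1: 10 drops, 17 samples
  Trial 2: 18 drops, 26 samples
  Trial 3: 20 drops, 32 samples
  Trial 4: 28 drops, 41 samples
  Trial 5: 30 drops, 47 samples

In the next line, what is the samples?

56

Samples: alternating steps +9, +6, +9, +6, …, so 17, 26, 32, 41, 47 → 56.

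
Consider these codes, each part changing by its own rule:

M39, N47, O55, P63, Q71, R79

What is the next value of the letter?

For the letter, letters move forward 1 place in the alphabet: M, N, O, P, Q, R → S.

S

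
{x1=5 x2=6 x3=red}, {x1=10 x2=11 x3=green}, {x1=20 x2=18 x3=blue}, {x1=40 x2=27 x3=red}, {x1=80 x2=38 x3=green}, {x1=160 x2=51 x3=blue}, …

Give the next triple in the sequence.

For the x1, ×2 each step: 5, 10, 20, 40, 80, 160 → 320.
X2 goes 6, 11, 18, 27, 38, 51 → 66 (differences are 5, 7, 9, … (increasing by 2 each time)).
For the x3, repeats red → green → blue: red, green, blue, red, green, blue → red.
So the next triple is {x1=320 x2=66 x3=red}.

{x1=320 x2=66 x3=red}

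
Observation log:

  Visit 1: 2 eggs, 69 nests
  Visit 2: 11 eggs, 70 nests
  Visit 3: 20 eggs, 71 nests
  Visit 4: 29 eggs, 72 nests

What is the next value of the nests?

73

Nests goes 69, 70, 71, 72 → 73 (+1 each step).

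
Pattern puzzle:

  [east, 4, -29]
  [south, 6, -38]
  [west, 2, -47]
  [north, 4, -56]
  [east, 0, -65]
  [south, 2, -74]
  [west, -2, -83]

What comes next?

[north, 0, -92]

Direction: repeats east → south → west → north; east, south, west, north, east, south, west → north.
For the second part, alternating steps +2, −4, +2, −4, …: 4, 6, 2, 4, 0, 2, -2 → 0.
Third part: −9 each step; -29, -38, -47, -56, -65, -74, -83 → -92.
Combining the parts gives [north, 0, -92].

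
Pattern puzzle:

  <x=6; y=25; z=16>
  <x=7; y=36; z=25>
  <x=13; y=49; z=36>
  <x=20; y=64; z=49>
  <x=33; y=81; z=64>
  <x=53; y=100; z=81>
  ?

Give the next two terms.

X: each term is the sum of the two before it, so 6, 7, 13, 20, 33, 53 → 86 → 139.
For the y, perfect squares: 5², 6², 7², …: 25, 36, 49, 64, 81, 100 → 121 → 144.
For the z, perfect squares: 4², 5², 6², …: 16, 25, 36, 49, 64, 81 → 100 → 121.
So the next two terms are <x=86; y=121; z=100> and <x=139; y=144; z=121>.

<x=86; y=121; z=100>, <x=139; y=144; z=121>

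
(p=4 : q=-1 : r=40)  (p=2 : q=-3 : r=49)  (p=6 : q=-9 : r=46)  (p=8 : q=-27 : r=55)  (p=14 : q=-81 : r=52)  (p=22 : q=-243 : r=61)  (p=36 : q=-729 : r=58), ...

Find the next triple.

(p=58 : q=-2187 : r=67)

P: each term is the sum of the two before it; 4, 2, 6, 8, 14, 22, 36 → 58.
Q — ×3 each step: -1, -3, -9, -27, -81, -243, -729 → -2187.
R goes 40, 49, 46, 55, 52, 61, 58 → 67 (alternating steps +9, −3, +9, −3, …).
Putting it together: (p=58 : q=-2187 : r=67).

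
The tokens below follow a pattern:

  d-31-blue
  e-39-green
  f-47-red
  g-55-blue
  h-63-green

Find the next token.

Letter — letters move forward 1 place in the alphabet: d, e, f, g, h → i.
Second component: 31, 39, 47, 55, 63 → 71 (+8 each step).
Colour — repeats blue → green → red: blue, green, red, blue, green → red.
Combining the parts gives i-71-red.

i-71-red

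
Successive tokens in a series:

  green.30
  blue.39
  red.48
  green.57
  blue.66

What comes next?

red.75

Colour: repeats green → blue → red; green, blue, red, green, blue → red.
Second component goes 30, 39, 48, 57, 66 → 75 (+9 each step).
Combining the parts gives red.75.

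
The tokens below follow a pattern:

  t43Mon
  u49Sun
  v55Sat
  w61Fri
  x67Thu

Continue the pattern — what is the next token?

y73Wed

Letter: letters move forward 1 place in the alphabet; t, u, v, w, x → y.
Second component: +6 each step; 43, 49, 55, 61, 67 → 73.
For the day, runs backward through the weekdays Mon→Sun: Mon, Sun, Sat, Fri, Thu → Wed.
Putting it together: y73Wed.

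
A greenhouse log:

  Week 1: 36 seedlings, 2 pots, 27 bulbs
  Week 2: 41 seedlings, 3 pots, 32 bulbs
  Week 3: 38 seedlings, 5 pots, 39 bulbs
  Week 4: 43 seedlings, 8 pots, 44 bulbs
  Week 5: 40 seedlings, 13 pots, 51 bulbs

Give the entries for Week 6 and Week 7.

Seedlings: 36, 41, 38, 43, 40 → 45 → 42 (alternating steps +5, −3, +5, −3, …).
For the pots, each term is the sum of the two before it: 2, 3, 5, 8, 13 → 21 → 34.
Bulbs — alternating steps +5, +7, +5, +7, …: 27, 32, 39, 44, 51 → 56 → 63.
So the next two records are 45 seedlings, 21 pots, 56 bulbs and 42 seedlings, 34 pots, 63 bulbs.

45 seedlings, 21 pots, 56 bulbs; 42 seedlings, 34 pots, 63 bulbs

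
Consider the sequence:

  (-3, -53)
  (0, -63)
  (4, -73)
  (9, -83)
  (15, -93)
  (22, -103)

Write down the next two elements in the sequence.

First component: differences are 3, 4, 5, … (increasing by 1 each time); -3, 0, 4, 9, 15, 22 → 30 → 39.
Second component goes -53, -63, -73, -83, -93, -103 → -113 → -123 (−10 each step).
So the next two elements are (30, -113) and (39, -123).

(30, -113), (39, -123)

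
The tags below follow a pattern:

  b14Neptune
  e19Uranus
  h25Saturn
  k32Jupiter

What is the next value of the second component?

40

For the second component, differences are 5, 6, 7, … (increasing by 1 each time): 14, 19, 25, 32 → 40.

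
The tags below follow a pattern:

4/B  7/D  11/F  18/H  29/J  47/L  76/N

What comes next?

123/P

For the first component, each term is the sum of the two before it: 4, 7, 11, 18, 29, 47, 76 → 123.
Letter goes B, D, F, H, J, L, N → P (letters move forward 2 places in the alphabet).
Putting it together: 123/P.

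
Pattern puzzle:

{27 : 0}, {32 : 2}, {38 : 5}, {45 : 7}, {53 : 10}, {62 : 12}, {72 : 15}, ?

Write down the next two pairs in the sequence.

First entry — differences are 5, 6, 7, … (increasing by 1 each time): 27, 32, 38, 45, 53, 62, 72 → 83 → 95.
Second entry — alternating steps +2, +3, +2, +3, …: 0, 2, 5, 7, 10, 12, 15 → 17 → 20.
So the next two pairs are {83 : 17} and {95 : 20}.

{83 : 17}, {95 : 20}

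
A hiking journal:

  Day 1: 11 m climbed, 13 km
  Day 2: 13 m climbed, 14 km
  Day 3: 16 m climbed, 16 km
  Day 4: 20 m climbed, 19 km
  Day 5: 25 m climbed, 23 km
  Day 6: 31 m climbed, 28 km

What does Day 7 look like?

For the m climbed, differences are 2, 3, 4, … (increasing by 1 each time): 11, 13, 16, 20, 25, 31 → 38.
Km: differences are 1, 2, 3, … (increasing by 1 each time), so 13, 14, 16, 19, 23, 28 → 34.
So the next row is 38 m climbed, 34 km.

38 m climbed, 34 km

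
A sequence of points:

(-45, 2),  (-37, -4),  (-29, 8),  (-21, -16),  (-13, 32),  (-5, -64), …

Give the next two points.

(3, 128), (11, -256)

First slot: +8 each step; -45, -37, -29, -21, -13, -5 → 3 → 11.
For the second slot, ×(-2) each step: 2, -4, 8, -16, 32, -64 → 128 → -256.
Putting the parts together: (3, 128) and then (11, -256).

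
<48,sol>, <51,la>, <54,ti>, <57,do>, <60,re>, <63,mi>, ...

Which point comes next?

<66,fa>

First slot — +3 each step: 48, 51, 54, 57, 60, 63 → 66.
Note — runs through the solfège scale do→ti: sol, la, ti, do, re, mi → fa.
Combining the parts gives <66,fa>.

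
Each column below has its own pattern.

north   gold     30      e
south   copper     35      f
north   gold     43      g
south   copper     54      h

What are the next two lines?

north  gold  68  i; south  copper  85  j

Direction goes north, south, north, south → north → south (alternates north ↔ south).
Metal: alternates gold ↔ copper, so gold, copper, gold, copper → gold → copper.
Third component: 30, 35, 43, 54 → 68 → 85 (differences are 5, 8, 11, … (increasing by 3 each time)).
For the letter, letters move forward 1 place in the alphabet: e, f, g, h → i → j.
So the next two lines are north  gold  68  i and south  copper  85  j.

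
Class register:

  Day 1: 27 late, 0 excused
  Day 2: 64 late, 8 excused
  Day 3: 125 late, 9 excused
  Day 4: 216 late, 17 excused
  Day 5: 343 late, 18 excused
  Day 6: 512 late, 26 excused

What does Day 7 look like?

729 late, 27 excused

For the late, perfect cubes: 3³, 4³, 5³, …: 27, 64, 125, 216, 343, 512 → 729.
Excused: 0, 8, 9, 17, 18, 26 → 27 (alternating steps +8, +1, +8, +1, …).
So the next line is 729 late, 27 excused.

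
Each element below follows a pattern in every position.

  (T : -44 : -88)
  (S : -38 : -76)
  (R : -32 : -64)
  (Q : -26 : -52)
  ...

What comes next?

(P : -20 : -40)

Letter: letters move back 1 place in the alphabet, so T, S, R, Q → P.
Second part: +6 each step; -44, -38, -32, -26 → -20.
Third part: -88, -76, -64, -52 → -40 (always 2 × the second part).
Putting it together: (P : -20 : -40).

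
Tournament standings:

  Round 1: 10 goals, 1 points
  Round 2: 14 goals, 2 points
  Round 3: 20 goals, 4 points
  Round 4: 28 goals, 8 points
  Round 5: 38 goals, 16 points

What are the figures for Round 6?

50 goals, 32 points

Goals: 10, 14, 20, 28, 38 → 50 (differences are 4, 6, 8, … (increasing by 2 each time)).
Points: ×2 each step; 1, 2, 4, 8, 16 → 32.
Combining the parts gives 50 goals, 32 points.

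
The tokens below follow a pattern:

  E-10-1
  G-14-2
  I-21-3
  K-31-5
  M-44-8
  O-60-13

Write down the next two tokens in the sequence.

Q-79-21 then S-101-34

Letter: letters move forward 2 places in the alphabet; E, G, I, K, M, O → Q → S.
Second component: 10, 14, 21, 31, 44, 60 → 79 → 101 (differences are 4, 7, 10, … (increasing by 3 each time)).
Third component: each term is the sum of the two before it; 1, 2, 3, 5, 8, 13 → 21 → 34.
Putting the parts together: Q-79-21 and then S-101-34.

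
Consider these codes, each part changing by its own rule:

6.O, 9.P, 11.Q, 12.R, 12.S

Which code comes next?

First component — differences are 3, 2, 1, … (decreasing by 1 each time): 6, 9, 11, 12, 12 → 11.
Letter goes O, P, Q, R, S → T (letters move forward 1 place in the alphabet).
Putting it together: 11.T.

11.T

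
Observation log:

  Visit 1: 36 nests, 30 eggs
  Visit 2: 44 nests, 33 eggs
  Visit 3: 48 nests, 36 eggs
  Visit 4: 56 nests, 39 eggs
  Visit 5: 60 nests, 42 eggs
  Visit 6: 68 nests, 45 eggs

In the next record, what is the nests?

Nests goes 36, 44, 48, 56, 60, 68 → 72 (alternating steps +8, +4, +8, +4, …).

72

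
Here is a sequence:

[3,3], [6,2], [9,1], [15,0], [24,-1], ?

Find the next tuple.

For the first entry, each term is the sum of the two before it: 3, 6, 9, 15, 24 → 39.
Second entry goes 3, 2, 1, 0, -1 → -2 (−1 each step).
Putting it together: [39,-2].

[39,-2]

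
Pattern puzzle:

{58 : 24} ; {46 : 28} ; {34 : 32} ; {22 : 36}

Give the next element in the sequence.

First value: −12 each step; 58, 46, 34, 22 → 10.
Second value goes 24, 28, 32, 36 → 40 (+4 each step).
So the next element is {10 : 40}.

{10 : 40}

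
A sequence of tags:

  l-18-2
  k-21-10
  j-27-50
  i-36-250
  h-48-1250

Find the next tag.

g-63-6250

Letter: letters move back 1 place in the alphabet, so l, k, j, i, h → g.
For the second component, differences are 3, 6, 9, … (increasing by 3 each time): 18, 21, 27, 36, 48 → 63.
For the third component, ×5 each step: 2, 10, 50, 250, 1250 → 6250.
Putting it together: g-63-6250.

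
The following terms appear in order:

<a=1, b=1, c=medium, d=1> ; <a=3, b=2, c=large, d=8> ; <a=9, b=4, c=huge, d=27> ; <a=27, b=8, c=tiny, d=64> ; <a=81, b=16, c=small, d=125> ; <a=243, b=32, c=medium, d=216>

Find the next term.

<a=729, b=64, c=large, d=343>

A: 1, 3, 9, 27, 81, 243 → 729 (×3 each step).
B goes 1, 2, 4, 8, 16, 32 → 64 (×2 each step).
C: repeats medium → large → huge → tiny → small; medium, large, huge, tiny, small, medium → large.
D: 1, 8, 27, 64, 125, 216 → 343 (perfect cubes: 1³, 2³, 3³, …).
Putting it together: <a=729, b=64, c=large, d=343>.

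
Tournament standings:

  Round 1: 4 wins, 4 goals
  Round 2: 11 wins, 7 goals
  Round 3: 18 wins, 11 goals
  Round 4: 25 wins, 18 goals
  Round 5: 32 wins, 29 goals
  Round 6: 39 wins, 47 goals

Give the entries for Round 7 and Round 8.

46 wins, 76 goals; 53 wins, 123 goals

Wins: 4, 11, 18, 25, 32, 39 → 46 → 53 (+7 each step).
Goals: each term is the sum of the two before it, so 4, 7, 11, 18, 29, 47 → 76 → 123.
So the next two records are 46 wins, 76 goals and 53 wins, 123 goals.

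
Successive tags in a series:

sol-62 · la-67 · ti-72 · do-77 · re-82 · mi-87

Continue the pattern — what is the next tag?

For the note, runs through the solfège scale do→ti: sol, la, ti, do, re, mi → fa.
Second component: +5 each step, so 62, 67, 72, 77, 82, 87 → 92.
Combining the parts gives fa-92.

fa-92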